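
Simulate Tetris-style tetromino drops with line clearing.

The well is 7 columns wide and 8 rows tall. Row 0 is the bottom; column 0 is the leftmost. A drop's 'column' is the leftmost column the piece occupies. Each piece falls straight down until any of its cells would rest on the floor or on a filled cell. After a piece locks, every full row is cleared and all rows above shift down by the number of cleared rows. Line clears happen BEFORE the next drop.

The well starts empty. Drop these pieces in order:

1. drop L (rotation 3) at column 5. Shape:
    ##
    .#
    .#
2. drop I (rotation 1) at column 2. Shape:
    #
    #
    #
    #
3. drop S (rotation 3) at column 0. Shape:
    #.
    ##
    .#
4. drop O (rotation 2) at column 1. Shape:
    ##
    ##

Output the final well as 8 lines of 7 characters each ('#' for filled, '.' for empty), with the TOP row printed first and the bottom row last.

Drop 1: L rot3 at col 5 lands with bottom-row=0; cleared 0 line(s) (total 0); column heights now [0 0 0 0 0 3 3], max=3
Drop 2: I rot1 at col 2 lands with bottom-row=0; cleared 0 line(s) (total 0); column heights now [0 0 4 0 0 3 3], max=4
Drop 3: S rot3 at col 0 lands with bottom-row=0; cleared 0 line(s) (total 0); column heights now [3 2 4 0 0 3 3], max=4
Drop 4: O rot2 at col 1 lands with bottom-row=4; cleared 0 line(s) (total 0); column heights now [3 6 6 0 0 3 3], max=6

Answer: .......
.......
.##....
.##....
..#....
#.#..##
###...#
.##...#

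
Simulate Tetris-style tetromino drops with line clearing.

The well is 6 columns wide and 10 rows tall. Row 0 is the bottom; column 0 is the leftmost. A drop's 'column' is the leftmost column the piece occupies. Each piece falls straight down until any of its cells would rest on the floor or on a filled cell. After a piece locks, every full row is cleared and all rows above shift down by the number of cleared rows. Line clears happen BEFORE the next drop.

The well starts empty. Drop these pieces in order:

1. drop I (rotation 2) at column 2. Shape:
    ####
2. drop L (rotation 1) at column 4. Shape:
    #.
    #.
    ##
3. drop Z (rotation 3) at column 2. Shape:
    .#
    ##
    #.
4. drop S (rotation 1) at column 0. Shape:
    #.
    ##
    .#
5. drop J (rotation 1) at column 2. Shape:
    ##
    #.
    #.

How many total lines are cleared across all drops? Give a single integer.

Drop 1: I rot2 at col 2 lands with bottom-row=0; cleared 0 line(s) (total 0); column heights now [0 0 1 1 1 1], max=1
Drop 2: L rot1 at col 4 lands with bottom-row=1; cleared 0 line(s) (total 0); column heights now [0 0 1 1 4 2], max=4
Drop 3: Z rot3 at col 2 lands with bottom-row=1; cleared 0 line(s) (total 0); column heights now [0 0 3 4 4 2], max=4
Drop 4: S rot1 at col 0 lands with bottom-row=0; cleared 0 line(s) (total 0); column heights now [3 2 3 4 4 2], max=4
Drop 5: J rot1 at col 2 lands with bottom-row=3; cleared 0 line(s) (total 0); column heights now [3 2 6 6 4 2], max=6

Answer: 0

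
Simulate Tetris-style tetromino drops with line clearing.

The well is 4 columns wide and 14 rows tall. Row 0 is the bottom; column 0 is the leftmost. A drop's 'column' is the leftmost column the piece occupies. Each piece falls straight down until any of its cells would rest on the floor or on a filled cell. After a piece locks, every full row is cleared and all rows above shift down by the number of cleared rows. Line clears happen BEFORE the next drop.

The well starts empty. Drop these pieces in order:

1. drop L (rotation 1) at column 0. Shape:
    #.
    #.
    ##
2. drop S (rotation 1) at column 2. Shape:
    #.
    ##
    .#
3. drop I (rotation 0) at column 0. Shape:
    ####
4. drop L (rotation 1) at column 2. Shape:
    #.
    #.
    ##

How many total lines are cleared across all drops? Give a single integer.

Answer: 1

Derivation:
Drop 1: L rot1 at col 0 lands with bottom-row=0; cleared 0 line(s) (total 0); column heights now [3 1 0 0], max=3
Drop 2: S rot1 at col 2 lands with bottom-row=0; cleared 0 line(s) (total 0); column heights now [3 1 3 2], max=3
Drop 3: I rot0 at col 0 lands with bottom-row=3; cleared 1 line(s) (total 1); column heights now [3 1 3 2], max=3
Drop 4: L rot1 at col 2 lands with bottom-row=3; cleared 0 line(s) (total 1); column heights now [3 1 6 4], max=6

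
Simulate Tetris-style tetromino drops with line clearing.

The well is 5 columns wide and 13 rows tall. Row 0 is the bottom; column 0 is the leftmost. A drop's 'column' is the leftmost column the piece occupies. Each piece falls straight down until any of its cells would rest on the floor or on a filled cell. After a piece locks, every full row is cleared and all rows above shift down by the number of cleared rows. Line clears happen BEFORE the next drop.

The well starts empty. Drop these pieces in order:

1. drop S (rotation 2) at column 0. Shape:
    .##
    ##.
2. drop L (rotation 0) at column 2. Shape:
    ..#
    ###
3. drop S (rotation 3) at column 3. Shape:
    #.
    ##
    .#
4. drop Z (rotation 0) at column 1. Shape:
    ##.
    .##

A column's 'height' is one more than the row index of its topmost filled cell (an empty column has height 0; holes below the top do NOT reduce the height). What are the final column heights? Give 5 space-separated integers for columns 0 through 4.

Drop 1: S rot2 at col 0 lands with bottom-row=0; cleared 0 line(s) (total 0); column heights now [1 2 2 0 0], max=2
Drop 2: L rot0 at col 2 lands with bottom-row=2; cleared 0 line(s) (total 0); column heights now [1 2 3 3 4], max=4
Drop 3: S rot3 at col 3 lands with bottom-row=4; cleared 0 line(s) (total 0); column heights now [1 2 3 7 6], max=7
Drop 4: Z rot0 at col 1 lands with bottom-row=7; cleared 0 line(s) (total 0); column heights now [1 9 9 8 6], max=9

Answer: 1 9 9 8 6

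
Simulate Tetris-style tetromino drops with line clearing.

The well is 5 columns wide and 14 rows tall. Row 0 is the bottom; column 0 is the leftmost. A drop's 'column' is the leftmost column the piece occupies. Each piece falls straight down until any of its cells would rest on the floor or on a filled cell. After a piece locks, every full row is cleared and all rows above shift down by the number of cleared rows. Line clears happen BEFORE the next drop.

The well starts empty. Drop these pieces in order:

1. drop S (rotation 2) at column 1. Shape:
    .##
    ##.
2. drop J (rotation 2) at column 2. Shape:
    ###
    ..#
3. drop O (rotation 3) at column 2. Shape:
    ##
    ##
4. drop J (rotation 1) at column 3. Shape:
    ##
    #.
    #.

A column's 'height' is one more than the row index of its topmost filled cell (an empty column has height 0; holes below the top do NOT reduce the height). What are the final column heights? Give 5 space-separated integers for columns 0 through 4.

Drop 1: S rot2 at col 1 lands with bottom-row=0; cleared 0 line(s) (total 0); column heights now [0 1 2 2 0], max=2
Drop 2: J rot2 at col 2 lands with bottom-row=1; cleared 0 line(s) (total 0); column heights now [0 1 3 3 3], max=3
Drop 3: O rot3 at col 2 lands with bottom-row=3; cleared 0 line(s) (total 0); column heights now [0 1 5 5 3], max=5
Drop 4: J rot1 at col 3 lands with bottom-row=5; cleared 0 line(s) (total 0); column heights now [0 1 5 8 8], max=8

Answer: 0 1 5 8 8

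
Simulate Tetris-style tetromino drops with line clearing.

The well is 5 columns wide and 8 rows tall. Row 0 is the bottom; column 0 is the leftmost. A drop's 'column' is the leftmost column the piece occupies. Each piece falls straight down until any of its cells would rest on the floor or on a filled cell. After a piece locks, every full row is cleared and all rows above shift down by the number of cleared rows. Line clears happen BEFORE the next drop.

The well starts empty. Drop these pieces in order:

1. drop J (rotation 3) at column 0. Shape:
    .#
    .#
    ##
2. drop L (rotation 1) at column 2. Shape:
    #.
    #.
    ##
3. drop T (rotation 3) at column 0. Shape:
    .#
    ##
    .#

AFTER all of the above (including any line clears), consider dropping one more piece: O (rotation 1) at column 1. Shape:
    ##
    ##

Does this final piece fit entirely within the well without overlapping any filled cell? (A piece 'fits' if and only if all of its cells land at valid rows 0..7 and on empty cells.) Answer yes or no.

Answer: yes

Derivation:
Drop 1: J rot3 at col 0 lands with bottom-row=0; cleared 0 line(s) (total 0); column heights now [1 3 0 0 0], max=3
Drop 2: L rot1 at col 2 lands with bottom-row=0; cleared 0 line(s) (total 0); column heights now [1 3 3 1 0], max=3
Drop 3: T rot3 at col 0 lands with bottom-row=3; cleared 0 line(s) (total 0); column heights now [5 6 3 1 0], max=6
Test piece O rot1 at col 1 (width 2): heights before test = [5 6 3 1 0]; fits = True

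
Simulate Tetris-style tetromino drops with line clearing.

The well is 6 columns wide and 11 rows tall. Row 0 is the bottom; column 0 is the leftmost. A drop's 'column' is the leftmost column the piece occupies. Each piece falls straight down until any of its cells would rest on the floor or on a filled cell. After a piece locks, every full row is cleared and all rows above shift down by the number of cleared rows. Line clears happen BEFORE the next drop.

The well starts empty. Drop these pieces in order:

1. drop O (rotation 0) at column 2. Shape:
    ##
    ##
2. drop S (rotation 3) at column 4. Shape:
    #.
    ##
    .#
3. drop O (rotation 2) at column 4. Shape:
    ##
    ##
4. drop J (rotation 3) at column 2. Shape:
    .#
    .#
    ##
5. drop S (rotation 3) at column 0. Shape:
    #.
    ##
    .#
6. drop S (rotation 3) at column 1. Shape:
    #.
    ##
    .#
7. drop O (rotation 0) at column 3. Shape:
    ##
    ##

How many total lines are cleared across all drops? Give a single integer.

Drop 1: O rot0 at col 2 lands with bottom-row=0; cleared 0 line(s) (total 0); column heights now [0 0 2 2 0 0], max=2
Drop 2: S rot3 at col 4 lands with bottom-row=0; cleared 0 line(s) (total 0); column heights now [0 0 2 2 3 2], max=3
Drop 3: O rot2 at col 4 lands with bottom-row=3; cleared 0 line(s) (total 0); column heights now [0 0 2 2 5 5], max=5
Drop 4: J rot3 at col 2 lands with bottom-row=2; cleared 0 line(s) (total 0); column heights now [0 0 3 5 5 5], max=5
Drop 5: S rot3 at col 0 lands with bottom-row=0; cleared 1 line(s) (total 1); column heights now [2 1 2 4 4 4], max=4
Drop 6: S rot3 at col 1 lands with bottom-row=2; cleared 0 line(s) (total 1); column heights now [2 5 4 4 4 4], max=5
Drop 7: O rot0 at col 3 lands with bottom-row=4; cleared 0 line(s) (total 1); column heights now [2 5 4 6 6 4], max=6

Answer: 1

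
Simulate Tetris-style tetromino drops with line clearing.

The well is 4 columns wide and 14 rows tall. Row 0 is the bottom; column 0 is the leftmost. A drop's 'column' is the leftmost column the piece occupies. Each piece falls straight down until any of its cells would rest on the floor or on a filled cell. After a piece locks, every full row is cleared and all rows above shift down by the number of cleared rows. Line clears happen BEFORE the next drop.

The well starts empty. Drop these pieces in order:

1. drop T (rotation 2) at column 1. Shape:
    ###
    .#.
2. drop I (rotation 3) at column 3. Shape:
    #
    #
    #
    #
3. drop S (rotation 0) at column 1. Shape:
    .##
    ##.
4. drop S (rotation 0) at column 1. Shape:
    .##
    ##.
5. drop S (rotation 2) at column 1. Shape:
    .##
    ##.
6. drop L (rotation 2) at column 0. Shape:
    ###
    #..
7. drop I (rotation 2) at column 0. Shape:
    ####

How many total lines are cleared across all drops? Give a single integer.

Drop 1: T rot2 at col 1 lands with bottom-row=0; cleared 0 line(s) (total 0); column heights now [0 2 2 2], max=2
Drop 2: I rot3 at col 3 lands with bottom-row=2; cleared 0 line(s) (total 0); column heights now [0 2 2 6], max=6
Drop 3: S rot0 at col 1 lands with bottom-row=5; cleared 0 line(s) (total 0); column heights now [0 6 7 7], max=7
Drop 4: S rot0 at col 1 lands with bottom-row=7; cleared 0 line(s) (total 0); column heights now [0 8 9 9], max=9
Drop 5: S rot2 at col 1 lands with bottom-row=9; cleared 0 line(s) (total 0); column heights now [0 10 11 11], max=11
Drop 6: L rot2 at col 0 lands with bottom-row=10; cleared 0 line(s) (total 0); column heights now [12 12 12 11], max=12
Drop 7: I rot2 at col 0 lands with bottom-row=12; cleared 1 line(s) (total 1); column heights now [12 12 12 11], max=12

Answer: 1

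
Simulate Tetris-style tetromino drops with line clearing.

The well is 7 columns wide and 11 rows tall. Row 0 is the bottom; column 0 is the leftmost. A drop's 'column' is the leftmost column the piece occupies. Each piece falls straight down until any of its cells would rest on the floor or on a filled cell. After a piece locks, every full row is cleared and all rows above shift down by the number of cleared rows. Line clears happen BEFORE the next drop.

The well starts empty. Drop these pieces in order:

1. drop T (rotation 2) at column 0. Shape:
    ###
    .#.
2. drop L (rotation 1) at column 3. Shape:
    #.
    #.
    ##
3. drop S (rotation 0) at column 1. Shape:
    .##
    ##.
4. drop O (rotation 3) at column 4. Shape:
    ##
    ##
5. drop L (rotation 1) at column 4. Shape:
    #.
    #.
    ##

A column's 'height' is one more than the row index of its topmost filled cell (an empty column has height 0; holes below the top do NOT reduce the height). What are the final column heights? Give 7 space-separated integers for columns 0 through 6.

Drop 1: T rot2 at col 0 lands with bottom-row=0; cleared 0 line(s) (total 0); column heights now [2 2 2 0 0 0 0], max=2
Drop 2: L rot1 at col 3 lands with bottom-row=0; cleared 0 line(s) (total 0); column heights now [2 2 2 3 1 0 0], max=3
Drop 3: S rot0 at col 1 lands with bottom-row=2; cleared 0 line(s) (total 0); column heights now [2 3 4 4 1 0 0], max=4
Drop 4: O rot3 at col 4 lands with bottom-row=1; cleared 0 line(s) (total 0); column heights now [2 3 4 4 3 3 0], max=4
Drop 5: L rot1 at col 4 lands with bottom-row=3; cleared 0 line(s) (total 0); column heights now [2 3 4 4 6 4 0], max=6

Answer: 2 3 4 4 6 4 0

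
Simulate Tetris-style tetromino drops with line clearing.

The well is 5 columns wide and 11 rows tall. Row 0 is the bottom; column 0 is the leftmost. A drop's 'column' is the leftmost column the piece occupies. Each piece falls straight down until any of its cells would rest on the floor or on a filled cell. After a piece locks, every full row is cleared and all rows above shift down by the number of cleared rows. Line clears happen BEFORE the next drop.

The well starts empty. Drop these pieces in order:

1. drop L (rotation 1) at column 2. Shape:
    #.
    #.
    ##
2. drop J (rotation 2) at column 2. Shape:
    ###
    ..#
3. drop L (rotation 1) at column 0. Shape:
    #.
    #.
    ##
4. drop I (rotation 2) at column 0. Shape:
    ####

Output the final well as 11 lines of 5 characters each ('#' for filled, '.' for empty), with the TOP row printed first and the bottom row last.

Drop 1: L rot1 at col 2 lands with bottom-row=0; cleared 0 line(s) (total 0); column heights now [0 0 3 1 0], max=3
Drop 2: J rot2 at col 2 lands with bottom-row=2; cleared 0 line(s) (total 0); column heights now [0 0 4 4 4], max=4
Drop 3: L rot1 at col 0 lands with bottom-row=0; cleared 0 line(s) (total 0); column heights now [3 1 4 4 4], max=4
Drop 4: I rot2 at col 0 lands with bottom-row=4; cleared 0 line(s) (total 0); column heights now [5 5 5 5 4], max=5

Answer: .....
.....
.....
.....
.....
.....
####.
..###
#.#.#
#.#..
####.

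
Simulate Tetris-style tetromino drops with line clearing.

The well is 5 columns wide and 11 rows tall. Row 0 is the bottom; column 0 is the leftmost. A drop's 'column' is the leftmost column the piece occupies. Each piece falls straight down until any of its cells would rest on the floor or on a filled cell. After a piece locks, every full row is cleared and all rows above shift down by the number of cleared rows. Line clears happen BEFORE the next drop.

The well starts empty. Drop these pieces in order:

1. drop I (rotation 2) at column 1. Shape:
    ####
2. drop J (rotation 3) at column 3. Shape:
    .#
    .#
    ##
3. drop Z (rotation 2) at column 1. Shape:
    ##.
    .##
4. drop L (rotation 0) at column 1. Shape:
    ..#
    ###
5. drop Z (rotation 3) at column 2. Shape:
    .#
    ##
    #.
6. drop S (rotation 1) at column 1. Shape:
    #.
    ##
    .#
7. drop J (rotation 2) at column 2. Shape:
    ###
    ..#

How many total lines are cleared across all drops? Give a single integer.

Drop 1: I rot2 at col 1 lands with bottom-row=0; cleared 0 line(s) (total 0); column heights now [0 1 1 1 1], max=1
Drop 2: J rot3 at col 3 lands with bottom-row=1; cleared 0 line(s) (total 0); column heights now [0 1 1 2 4], max=4
Drop 3: Z rot2 at col 1 lands with bottom-row=2; cleared 0 line(s) (total 0); column heights now [0 4 4 3 4], max=4
Drop 4: L rot0 at col 1 lands with bottom-row=4; cleared 0 line(s) (total 0); column heights now [0 5 5 6 4], max=6
Drop 5: Z rot3 at col 2 lands with bottom-row=5; cleared 0 line(s) (total 0); column heights now [0 5 7 8 4], max=8
Drop 6: S rot1 at col 1 lands with bottom-row=7; cleared 0 line(s) (total 0); column heights now [0 10 9 8 4], max=10
Drop 7: J rot2 at col 2 lands with bottom-row=8; cleared 0 line(s) (total 0); column heights now [0 10 10 10 10], max=10

Answer: 0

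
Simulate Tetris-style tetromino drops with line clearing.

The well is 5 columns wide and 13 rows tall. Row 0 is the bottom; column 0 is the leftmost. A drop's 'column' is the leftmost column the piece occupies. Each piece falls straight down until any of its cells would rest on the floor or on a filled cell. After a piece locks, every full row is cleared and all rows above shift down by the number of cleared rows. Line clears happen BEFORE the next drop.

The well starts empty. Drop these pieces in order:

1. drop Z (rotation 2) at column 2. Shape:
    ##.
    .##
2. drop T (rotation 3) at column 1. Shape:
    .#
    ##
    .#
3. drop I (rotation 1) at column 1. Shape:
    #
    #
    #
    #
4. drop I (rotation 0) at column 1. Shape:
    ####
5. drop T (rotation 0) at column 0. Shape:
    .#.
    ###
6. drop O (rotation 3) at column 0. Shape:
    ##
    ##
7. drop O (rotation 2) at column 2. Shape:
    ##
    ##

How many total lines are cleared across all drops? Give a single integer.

Drop 1: Z rot2 at col 2 lands with bottom-row=0; cleared 0 line(s) (total 0); column heights now [0 0 2 2 1], max=2
Drop 2: T rot3 at col 1 lands with bottom-row=2; cleared 0 line(s) (total 0); column heights now [0 4 5 2 1], max=5
Drop 3: I rot1 at col 1 lands with bottom-row=4; cleared 0 line(s) (total 0); column heights now [0 8 5 2 1], max=8
Drop 4: I rot0 at col 1 lands with bottom-row=8; cleared 0 line(s) (total 0); column heights now [0 9 9 9 9], max=9
Drop 5: T rot0 at col 0 lands with bottom-row=9; cleared 0 line(s) (total 0); column heights now [10 11 10 9 9], max=11
Drop 6: O rot3 at col 0 lands with bottom-row=11; cleared 0 line(s) (total 0); column heights now [13 13 10 9 9], max=13
Drop 7: O rot2 at col 2 lands with bottom-row=10; cleared 0 line(s) (total 0); column heights now [13 13 12 12 9], max=13

Answer: 0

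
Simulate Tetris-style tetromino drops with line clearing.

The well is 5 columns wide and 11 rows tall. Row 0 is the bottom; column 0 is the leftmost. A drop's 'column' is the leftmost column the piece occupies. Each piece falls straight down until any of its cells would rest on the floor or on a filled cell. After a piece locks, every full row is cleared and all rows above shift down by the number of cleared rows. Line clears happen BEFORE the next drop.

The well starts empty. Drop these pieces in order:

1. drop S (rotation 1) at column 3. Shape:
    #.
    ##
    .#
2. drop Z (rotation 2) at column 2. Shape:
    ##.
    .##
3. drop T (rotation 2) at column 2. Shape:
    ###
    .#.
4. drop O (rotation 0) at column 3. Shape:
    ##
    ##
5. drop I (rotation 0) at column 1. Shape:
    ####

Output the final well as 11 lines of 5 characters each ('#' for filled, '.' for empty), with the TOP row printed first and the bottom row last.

Answer: .....
.####
...##
...##
..###
...#.
..##.
...##
...#.
...##
....#

Derivation:
Drop 1: S rot1 at col 3 lands with bottom-row=0; cleared 0 line(s) (total 0); column heights now [0 0 0 3 2], max=3
Drop 2: Z rot2 at col 2 lands with bottom-row=3; cleared 0 line(s) (total 0); column heights now [0 0 5 5 4], max=5
Drop 3: T rot2 at col 2 lands with bottom-row=5; cleared 0 line(s) (total 0); column heights now [0 0 7 7 7], max=7
Drop 4: O rot0 at col 3 lands with bottom-row=7; cleared 0 line(s) (total 0); column heights now [0 0 7 9 9], max=9
Drop 5: I rot0 at col 1 lands with bottom-row=9; cleared 0 line(s) (total 0); column heights now [0 10 10 10 10], max=10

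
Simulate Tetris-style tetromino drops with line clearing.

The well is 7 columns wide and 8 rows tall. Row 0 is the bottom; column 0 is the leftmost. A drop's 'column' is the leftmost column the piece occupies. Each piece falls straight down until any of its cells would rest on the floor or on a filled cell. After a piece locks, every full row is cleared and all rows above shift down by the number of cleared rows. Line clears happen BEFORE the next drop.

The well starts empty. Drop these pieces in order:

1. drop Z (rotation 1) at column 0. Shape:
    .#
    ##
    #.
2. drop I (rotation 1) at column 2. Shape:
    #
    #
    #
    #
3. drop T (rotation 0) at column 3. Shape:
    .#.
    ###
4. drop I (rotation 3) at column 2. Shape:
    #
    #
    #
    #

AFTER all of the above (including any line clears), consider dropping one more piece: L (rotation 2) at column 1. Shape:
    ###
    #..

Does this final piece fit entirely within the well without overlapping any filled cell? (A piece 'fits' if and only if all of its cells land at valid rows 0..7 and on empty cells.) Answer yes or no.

Drop 1: Z rot1 at col 0 lands with bottom-row=0; cleared 0 line(s) (total 0); column heights now [2 3 0 0 0 0 0], max=3
Drop 2: I rot1 at col 2 lands with bottom-row=0; cleared 0 line(s) (total 0); column heights now [2 3 4 0 0 0 0], max=4
Drop 3: T rot0 at col 3 lands with bottom-row=0; cleared 0 line(s) (total 0); column heights now [2 3 4 1 2 1 0], max=4
Drop 4: I rot3 at col 2 lands with bottom-row=4; cleared 0 line(s) (total 0); column heights now [2 3 8 1 2 1 0], max=8
Test piece L rot2 at col 1 (width 3): heights before test = [2 3 8 1 2 1 0]; fits = False

Answer: no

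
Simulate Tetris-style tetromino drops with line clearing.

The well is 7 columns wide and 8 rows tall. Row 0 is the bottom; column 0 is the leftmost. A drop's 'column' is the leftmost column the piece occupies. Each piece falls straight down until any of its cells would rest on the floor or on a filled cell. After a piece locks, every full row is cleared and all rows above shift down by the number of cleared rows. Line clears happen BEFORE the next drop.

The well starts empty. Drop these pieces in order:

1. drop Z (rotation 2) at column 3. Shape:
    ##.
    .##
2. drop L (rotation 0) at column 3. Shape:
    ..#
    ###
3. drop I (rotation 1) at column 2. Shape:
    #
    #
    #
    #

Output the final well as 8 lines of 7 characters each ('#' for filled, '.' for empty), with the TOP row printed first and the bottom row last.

Answer: .......
.......
.......
.......
..#..#.
..####.
..###..
..#.##.

Derivation:
Drop 1: Z rot2 at col 3 lands with bottom-row=0; cleared 0 line(s) (total 0); column heights now [0 0 0 2 2 1 0], max=2
Drop 2: L rot0 at col 3 lands with bottom-row=2; cleared 0 line(s) (total 0); column heights now [0 0 0 3 3 4 0], max=4
Drop 3: I rot1 at col 2 lands with bottom-row=0; cleared 0 line(s) (total 0); column heights now [0 0 4 3 3 4 0], max=4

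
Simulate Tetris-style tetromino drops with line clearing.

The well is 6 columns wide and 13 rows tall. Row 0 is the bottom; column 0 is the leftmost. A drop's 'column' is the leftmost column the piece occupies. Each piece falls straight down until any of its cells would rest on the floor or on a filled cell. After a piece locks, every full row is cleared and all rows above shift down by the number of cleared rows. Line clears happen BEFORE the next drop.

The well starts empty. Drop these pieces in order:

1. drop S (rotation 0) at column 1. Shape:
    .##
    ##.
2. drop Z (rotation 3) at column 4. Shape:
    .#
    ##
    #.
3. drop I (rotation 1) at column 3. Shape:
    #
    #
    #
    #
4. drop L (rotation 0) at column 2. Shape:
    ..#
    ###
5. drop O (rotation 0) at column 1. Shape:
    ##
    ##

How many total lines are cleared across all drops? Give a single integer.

Answer: 0

Derivation:
Drop 1: S rot0 at col 1 lands with bottom-row=0; cleared 0 line(s) (total 0); column heights now [0 1 2 2 0 0], max=2
Drop 2: Z rot3 at col 4 lands with bottom-row=0; cleared 0 line(s) (total 0); column heights now [0 1 2 2 2 3], max=3
Drop 3: I rot1 at col 3 lands with bottom-row=2; cleared 0 line(s) (total 0); column heights now [0 1 2 6 2 3], max=6
Drop 4: L rot0 at col 2 lands with bottom-row=6; cleared 0 line(s) (total 0); column heights now [0 1 7 7 8 3], max=8
Drop 5: O rot0 at col 1 lands with bottom-row=7; cleared 0 line(s) (total 0); column heights now [0 9 9 7 8 3], max=9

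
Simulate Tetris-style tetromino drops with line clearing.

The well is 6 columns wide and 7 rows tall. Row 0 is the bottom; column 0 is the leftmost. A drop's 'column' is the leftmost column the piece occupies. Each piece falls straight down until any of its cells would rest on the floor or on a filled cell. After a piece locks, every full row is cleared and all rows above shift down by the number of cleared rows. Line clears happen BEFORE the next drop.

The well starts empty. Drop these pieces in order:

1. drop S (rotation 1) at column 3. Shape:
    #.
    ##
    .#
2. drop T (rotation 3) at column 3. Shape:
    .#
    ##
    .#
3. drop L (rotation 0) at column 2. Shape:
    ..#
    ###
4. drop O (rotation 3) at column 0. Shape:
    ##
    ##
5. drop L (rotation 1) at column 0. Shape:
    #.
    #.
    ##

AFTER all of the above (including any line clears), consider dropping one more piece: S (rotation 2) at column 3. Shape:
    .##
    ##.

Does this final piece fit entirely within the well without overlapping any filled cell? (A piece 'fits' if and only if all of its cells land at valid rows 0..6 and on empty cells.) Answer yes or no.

Answer: no

Derivation:
Drop 1: S rot1 at col 3 lands with bottom-row=0; cleared 0 line(s) (total 0); column heights now [0 0 0 3 2 0], max=3
Drop 2: T rot3 at col 3 lands with bottom-row=2; cleared 0 line(s) (total 0); column heights now [0 0 0 4 5 0], max=5
Drop 3: L rot0 at col 2 lands with bottom-row=5; cleared 0 line(s) (total 0); column heights now [0 0 6 6 7 0], max=7
Drop 4: O rot3 at col 0 lands with bottom-row=0; cleared 0 line(s) (total 0); column heights now [2 2 6 6 7 0], max=7
Drop 5: L rot1 at col 0 lands with bottom-row=2; cleared 0 line(s) (total 0); column heights now [5 3 6 6 7 0], max=7
Test piece S rot2 at col 3 (width 3): heights before test = [5 3 6 6 7 0]; fits = False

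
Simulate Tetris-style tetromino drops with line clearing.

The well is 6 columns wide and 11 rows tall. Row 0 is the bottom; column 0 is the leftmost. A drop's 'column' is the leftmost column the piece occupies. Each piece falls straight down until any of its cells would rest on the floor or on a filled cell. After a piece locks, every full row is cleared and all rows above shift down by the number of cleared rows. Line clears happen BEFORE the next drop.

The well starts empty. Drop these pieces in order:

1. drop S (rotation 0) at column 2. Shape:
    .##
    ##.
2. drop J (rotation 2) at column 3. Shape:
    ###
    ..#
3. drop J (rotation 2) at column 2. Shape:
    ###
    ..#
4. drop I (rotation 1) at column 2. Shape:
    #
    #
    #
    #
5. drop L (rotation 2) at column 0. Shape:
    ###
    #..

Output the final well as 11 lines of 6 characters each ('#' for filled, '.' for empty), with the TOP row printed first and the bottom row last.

Answer: ......
###...
#.#...
..#...
..#...
..#...
..###.
....#.
...###
...###
..##..

Derivation:
Drop 1: S rot0 at col 2 lands with bottom-row=0; cleared 0 line(s) (total 0); column heights now [0 0 1 2 2 0], max=2
Drop 2: J rot2 at col 3 lands with bottom-row=1; cleared 0 line(s) (total 0); column heights now [0 0 1 3 3 3], max=3
Drop 3: J rot2 at col 2 lands with bottom-row=3; cleared 0 line(s) (total 0); column heights now [0 0 5 5 5 3], max=5
Drop 4: I rot1 at col 2 lands with bottom-row=5; cleared 0 line(s) (total 0); column heights now [0 0 9 5 5 3], max=9
Drop 5: L rot2 at col 0 lands with bottom-row=8; cleared 0 line(s) (total 0); column heights now [10 10 10 5 5 3], max=10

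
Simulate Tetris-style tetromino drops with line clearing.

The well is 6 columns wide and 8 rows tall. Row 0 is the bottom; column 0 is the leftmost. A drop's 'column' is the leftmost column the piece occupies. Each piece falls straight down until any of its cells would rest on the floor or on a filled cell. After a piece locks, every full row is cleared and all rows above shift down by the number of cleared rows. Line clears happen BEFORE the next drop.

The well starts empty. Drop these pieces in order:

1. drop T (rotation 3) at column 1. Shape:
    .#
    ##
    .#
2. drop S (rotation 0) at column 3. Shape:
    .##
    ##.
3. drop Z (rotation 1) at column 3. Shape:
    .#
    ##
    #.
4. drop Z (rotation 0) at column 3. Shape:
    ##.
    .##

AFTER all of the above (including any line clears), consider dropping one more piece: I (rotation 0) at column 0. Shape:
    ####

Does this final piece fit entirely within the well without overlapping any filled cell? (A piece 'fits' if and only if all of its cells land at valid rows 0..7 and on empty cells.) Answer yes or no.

Answer: yes

Derivation:
Drop 1: T rot3 at col 1 lands with bottom-row=0; cleared 0 line(s) (total 0); column heights now [0 2 3 0 0 0], max=3
Drop 2: S rot0 at col 3 lands with bottom-row=0; cleared 0 line(s) (total 0); column heights now [0 2 3 1 2 2], max=3
Drop 3: Z rot1 at col 3 lands with bottom-row=1; cleared 0 line(s) (total 0); column heights now [0 2 3 3 4 2], max=4
Drop 4: Z rot0 at col 3 lands with bottom-row=4; cleared 0 line(s) (total 0); column heights now [0 2 3 6 6 5], max=6
Test piece I rot0 at col 0 (width 4): heights before test = [0 2 3 6 6 5]; fits = True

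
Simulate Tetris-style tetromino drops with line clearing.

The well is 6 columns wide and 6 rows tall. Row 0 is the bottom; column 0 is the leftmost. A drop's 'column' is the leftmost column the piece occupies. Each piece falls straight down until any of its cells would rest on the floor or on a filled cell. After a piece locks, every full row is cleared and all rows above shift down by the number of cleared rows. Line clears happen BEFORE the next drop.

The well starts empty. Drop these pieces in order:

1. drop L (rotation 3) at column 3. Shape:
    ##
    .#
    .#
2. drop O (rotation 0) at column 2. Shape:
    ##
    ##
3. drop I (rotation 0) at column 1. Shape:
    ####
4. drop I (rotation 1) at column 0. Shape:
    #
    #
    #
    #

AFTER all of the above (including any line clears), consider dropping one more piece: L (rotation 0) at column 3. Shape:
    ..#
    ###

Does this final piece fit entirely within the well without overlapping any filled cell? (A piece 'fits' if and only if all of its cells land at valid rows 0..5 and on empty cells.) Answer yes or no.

Drop 1: L rot3 at col 3 lands with bottom-row=0; cleared 0 line(s) (total 0); column heights now [0 0 0 3 3 0], max=3
Drop 2: O rot0 at col 2 lands with bottom-row=3; cleared 0 line(s) (total 0); column heights now [0 0 5 5 3 0], max=5
Drop 3: I rot0 at col 1 lands with bottom-row=5; cleared 0 line(s) (total 0); column heights now [0 6 6 6 6 0], max=6
Drop 4: I rot1 at col 0 lands with bottom-row=0; cleared 0 line(s) (total 0); column heights now [4 6 6 6 6 0], max=6
Test piece L rot0 at col 3 (width 3): heights before test = [4 6 6 6 6 0]; fits = False

Answer: no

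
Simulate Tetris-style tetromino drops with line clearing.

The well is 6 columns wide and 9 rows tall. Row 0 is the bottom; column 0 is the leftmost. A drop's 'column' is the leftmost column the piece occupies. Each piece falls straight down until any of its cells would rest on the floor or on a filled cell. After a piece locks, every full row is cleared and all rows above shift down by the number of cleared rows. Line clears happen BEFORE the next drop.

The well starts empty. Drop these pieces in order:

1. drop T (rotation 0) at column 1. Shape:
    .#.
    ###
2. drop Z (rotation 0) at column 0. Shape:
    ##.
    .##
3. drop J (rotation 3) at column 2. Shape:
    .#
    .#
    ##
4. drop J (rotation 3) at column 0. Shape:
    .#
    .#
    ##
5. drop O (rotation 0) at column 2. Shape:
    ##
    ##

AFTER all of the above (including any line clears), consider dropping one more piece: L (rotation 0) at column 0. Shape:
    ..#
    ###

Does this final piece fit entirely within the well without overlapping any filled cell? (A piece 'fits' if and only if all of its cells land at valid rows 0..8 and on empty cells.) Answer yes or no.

Drop 1: T rot0 at col 1 lands with bottom-row=0; cleared 0 line(s) (total 0); column heights now [0 1 2 1 0 0], max=2
Drop 2: Z rot0 at col 0 lands with bottom-row=2; cleared 0 line(s) (total 0); column heights now [4 4 3 1 0 0], max=4
Drop 3: J rot3 at col 2 lands with bottom-row=3; cleared 0 line(s) (total 0); column heights now [4 4 4 6 0 0], max=6
Drop 4: J rot3 at col 0 lands with bottom-row=4; cleared 0 line(s) (total 0); column heights now [5 7 4 6 0 0], max=7
Drop 5: O rot0 at col 2 lands with bottom-row=6; cleared 0 line(s) (total 0); column heights now [5 7 8 8 0 0], max=8
Test piece L rot0 at col 0 (width 3): heights before test = [5 7 8 8 0 0]; fits = False

Answer: no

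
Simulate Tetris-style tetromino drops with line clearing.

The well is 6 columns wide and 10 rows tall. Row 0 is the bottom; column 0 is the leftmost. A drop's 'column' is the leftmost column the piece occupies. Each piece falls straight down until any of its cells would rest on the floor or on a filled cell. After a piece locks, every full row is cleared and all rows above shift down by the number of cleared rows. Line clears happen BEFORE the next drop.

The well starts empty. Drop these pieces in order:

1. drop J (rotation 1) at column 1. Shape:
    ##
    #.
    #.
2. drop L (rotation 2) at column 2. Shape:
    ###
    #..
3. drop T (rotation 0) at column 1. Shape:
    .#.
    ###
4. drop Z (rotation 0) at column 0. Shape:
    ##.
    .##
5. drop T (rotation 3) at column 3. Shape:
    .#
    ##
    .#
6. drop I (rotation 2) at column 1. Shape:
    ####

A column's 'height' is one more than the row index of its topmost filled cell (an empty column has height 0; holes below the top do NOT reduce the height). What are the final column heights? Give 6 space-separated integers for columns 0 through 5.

Answer: 9 10 10 10 10 0

Derivation:
Drop 1: J rot1 at col 1 lands with bottom-row=0; cleared 0 line(s) (total 0); column heights now [0 3 3 0 0 0], max=3
Drop 2: L rot2 at col 2 lands with bottom-row=3; cleared 0 line(s) (total 0); column heights now [0 3 5 5 5 0], max=5
Drop 3: T rot0 at col 1 lands with bottom-row=5; cleared 0 line(s) (total 0); column heights now [0 6 7 6 5 0], max=7
Drop 4: Z rot0 at col 0 lands with bottom-row=7; cleared 0 line(s) (total 0); column heights now [9 9 8 6 5 0], max=9
Drop 5: T rot3 at col 3 lands with bottom-row=5; cleared 0 line(s) (total 0); column heights now [9 9 8 7 8 0], max=9
Drop 6: I rot2 at col 1 lands with bottom-row=9; cleared 0 line(s) (total 0); column heights now [9 10 10 10 10 0], max=10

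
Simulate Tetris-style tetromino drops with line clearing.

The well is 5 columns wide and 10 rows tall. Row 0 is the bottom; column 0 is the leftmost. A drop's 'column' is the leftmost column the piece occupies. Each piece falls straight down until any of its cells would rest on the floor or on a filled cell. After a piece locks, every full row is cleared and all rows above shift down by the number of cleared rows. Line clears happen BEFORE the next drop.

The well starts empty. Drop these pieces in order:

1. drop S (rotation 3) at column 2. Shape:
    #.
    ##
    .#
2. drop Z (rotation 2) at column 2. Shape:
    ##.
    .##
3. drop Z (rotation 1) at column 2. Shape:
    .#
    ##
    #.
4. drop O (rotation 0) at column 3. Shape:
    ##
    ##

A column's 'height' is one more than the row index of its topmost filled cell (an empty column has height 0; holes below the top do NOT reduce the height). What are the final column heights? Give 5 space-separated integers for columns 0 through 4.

Answer: 0 0 6 9 9

Derivation:
Drop 1: S rot3 at col 2 lands with bottom-row=0; cleared 0 line(s) (total 0); column heights now [0 0 3 2 0], max=3
Drop 2: Z rot2 at col 2 lands with bottom-row=2; cleared 0 line(s) (total 0); column heights now [0 0 4 4 3], max=4
Drop 3: Z rot1 at col 2 lands with bottom-row=4; cleared 0 line(s) (total 0); column heights now [0 0 6 7 3], max=7
Drop 4: O rot0 at col 3 lands with bottom-row=7; cleared 0 line(s) (total 0); column heights now [0 0 6 9 9], max=9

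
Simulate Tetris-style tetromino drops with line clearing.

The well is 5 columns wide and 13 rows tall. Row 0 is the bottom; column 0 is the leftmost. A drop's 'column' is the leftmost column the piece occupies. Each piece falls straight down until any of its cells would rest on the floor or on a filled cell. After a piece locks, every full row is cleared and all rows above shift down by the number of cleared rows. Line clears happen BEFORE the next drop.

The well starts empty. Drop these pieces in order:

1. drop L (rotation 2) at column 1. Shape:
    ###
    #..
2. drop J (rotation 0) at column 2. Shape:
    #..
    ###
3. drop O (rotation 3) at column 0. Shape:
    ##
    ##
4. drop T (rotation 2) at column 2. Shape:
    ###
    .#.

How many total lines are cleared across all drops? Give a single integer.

Drop 1: L rot2 at col 1 lands with bottom-row=0; cleared 0 line(s) (total 0); column heights now [0 2 2 2 0], max=2
Drop 2: J rot0 at col 2 lands with bottom-row=2; cleared 0 line(s) (total 0); column heights now [0 2 4 3 3], max=4
Drop 3: O rot3 at col 0 lands with bottom-row=2; cleared 1 line(s) (total 1); column heights now [3 3 3 2 0], max=3
Drop 4: T rot2 at col 2 lands with bottom-row=2; cleared 0 line(s) (total 1); column heights now [3 3 4 4 4], max=4

Answer: 1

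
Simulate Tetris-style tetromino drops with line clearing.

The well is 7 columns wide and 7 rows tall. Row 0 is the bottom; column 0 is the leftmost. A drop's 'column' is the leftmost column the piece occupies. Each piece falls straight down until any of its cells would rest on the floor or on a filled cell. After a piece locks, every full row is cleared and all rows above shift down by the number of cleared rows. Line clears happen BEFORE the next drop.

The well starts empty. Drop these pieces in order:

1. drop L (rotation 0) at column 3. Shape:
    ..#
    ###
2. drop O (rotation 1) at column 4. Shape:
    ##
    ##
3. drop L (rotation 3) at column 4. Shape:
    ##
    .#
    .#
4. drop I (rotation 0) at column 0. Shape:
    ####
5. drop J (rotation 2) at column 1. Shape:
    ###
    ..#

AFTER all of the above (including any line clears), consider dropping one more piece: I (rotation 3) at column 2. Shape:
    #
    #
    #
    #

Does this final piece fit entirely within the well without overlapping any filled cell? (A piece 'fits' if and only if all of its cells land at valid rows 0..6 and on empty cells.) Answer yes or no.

Answer: no

Derivation:
Drop 1: L rot0 at col 3 lands with bottom-row=0; cleared 0 line(s) (total 0); column heights now [0 0 0 1 1 2 0], max=2
Drop 2: O rot1 at col 4 lands with bottom-row=2; cleared 0 line(s) (total 0); column heights now [0 0 0 1 4 4 0], max=4
Drop 3: L rot3 at col 4 lands with bottom-row=4; cleared 0 line(s) (total 0); column heights now [0 0 0 1 7 7 0], max=7
Drop 4: I rot0 at col 0 lands with bottom-row=1; cleared 0 line(s) (total 0); column heights now [2 2 2 2 7 7 0], max=7
Drop 5: J rot2 at col 1 lands with bottom-row=2; cleared 0 line(s) (total 0); column heights now [2 4 4 4 7 7 0], max=7
Test piece I rot3 at col 2 (width 1): heights before test = [2 4 4 4 7 7 0]; fits = False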